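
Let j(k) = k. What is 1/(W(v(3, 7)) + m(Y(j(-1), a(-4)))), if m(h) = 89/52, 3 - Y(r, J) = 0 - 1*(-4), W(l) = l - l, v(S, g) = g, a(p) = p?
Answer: 52/89 ≈ 0.58427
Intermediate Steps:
W(l) = 0
Y(r, J) = -1 (Y(r, J) = 3 - (0 - 1*(-4)) = 3 - (0 + 4) = 3 - 1*4 = 3 - 4 = -1)
m(h) = 89/52 (m(h) = 89*(1/52) = 89/52)
1/(W(v(3, 7)) + m(Y(j(-1), a(-4)))) = 1/(0 + 89/52) = 1/(89/52) = 52/89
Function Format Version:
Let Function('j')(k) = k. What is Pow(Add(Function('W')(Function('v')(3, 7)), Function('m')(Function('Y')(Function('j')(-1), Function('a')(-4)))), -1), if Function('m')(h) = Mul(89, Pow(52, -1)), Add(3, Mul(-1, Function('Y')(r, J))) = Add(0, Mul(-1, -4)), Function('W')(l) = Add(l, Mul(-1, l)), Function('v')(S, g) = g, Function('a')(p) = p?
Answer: Rational(52, 89) ≈ 0.58427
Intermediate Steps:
Function('W')(l) = 0
Function('Y')(r, J) = -1 (Function('Y')(r, J) = Add(3, Mul(-1, Add(0, Mul(-1, -4)))) = Add(3, Mul(-1, Add(0, 4))) = Add(3, Mul(-1, 4)) = Add(3, -4) = -1)
Function('m')(h) = Rational(89, 52) (Function('m')(h) = Mul(89, Rational(1, 52)) = Rational(89, 52))
Pow(Add(Function('W')(Function('v')(3, 7)), Function('m')(Function('Y')(Function('j')(-1), Function('a')(-4)))), -1) = Pow(Add(0, Rational(89, 52)), -1) = Pow(Rational(89, 52), -1) = Rational(52, 89)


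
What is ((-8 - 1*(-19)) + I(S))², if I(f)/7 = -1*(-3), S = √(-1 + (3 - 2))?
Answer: 1024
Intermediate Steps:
S = 0 (S = √(-1 + 1) = √0 = 0)
I(f) = 21 (I(f) = 7*(-1*(-3)) = 7*3 = 21)
((-8 - 1*(-19)) + I(S))² = ((-8 - 1*(-19)) + 21)² = ((-8 + 19) + 21)² = (11 + 21)² = 32² = 1024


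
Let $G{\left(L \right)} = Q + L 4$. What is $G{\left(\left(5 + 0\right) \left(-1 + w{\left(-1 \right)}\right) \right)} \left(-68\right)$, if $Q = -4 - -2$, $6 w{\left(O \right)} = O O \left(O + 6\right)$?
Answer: $\frac{1088}{3} \approx 362.67$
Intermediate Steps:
$w{\left(O \right)} = \frac{O^{2} \left(6 + O\right)}{6}$ ($w{\left(O \right)} = \frac{O O \left(O + 6\right)}{6} = \frac{O^{2} \left(6 + O\right)}{6}$)
$Q = -2$ ($Q = -4 + 2 = -2$)
$G{\left(L \right)} = -2 + 4 L$ ($G{\left(L \right)} = -2 + L 4 = -2 + 4 L$)
$G{\left(\left(5 + 0\right) \left(-1 + w{\left(-1 \right)}\right) \right)} \left(-68\right) = \left(-2 + 4 \left(5 + 0\right) \left(-1 + \frac{\left(-1\right)^{2} \left(6 - 1\right)}{6}\right)\right) \left(-68\right) = \left(-2 + 4 \cdot 5 \left(-1 + \frac{1}{6} \cdot 1 \cdot 5\right)\right) \left(-68\right) = \left(-2 + 4 \cdot 5 \left(-1 + \frac{5}{6}\right)\right) \left(-68\right) = \left(-2 + 4 \cdot 5 \left(- \frac{1}{6}\right)\right) \left(-68\right) = \left(-2 + 4 \left(- \frac{5}{6}\right)\right) \left(-68\right) = \left(-2 - \frac{10}{3}\right) \left(-68\right) = \left(- \frac{16}{3}\right) \left(-68\right) = \frac{1088}{3}$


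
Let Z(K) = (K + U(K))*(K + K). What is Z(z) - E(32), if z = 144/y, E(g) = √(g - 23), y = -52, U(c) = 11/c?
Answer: 5803/169 ≈ 34.337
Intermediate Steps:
E(g) = √(-23 + g)
z = -36/13 (z = 144/(-52) = 144*(-1/52) = -36/13 ≈ -2.7692)
Z(K) = 2*K*(K + 11/K) (Z(K) = (K + 11/K)*(K + K) = (K + 11/K)*(2*K) = 2*K*(K + 11/K))
Z(z) - E(32) = (22 + 2*(-36/13)²) - √(-23 + 32) = (22 + 2*(1296/169)) - √9 = (22 + 2592/169) - 1*3 = 6310/169 - 3 = 5803/169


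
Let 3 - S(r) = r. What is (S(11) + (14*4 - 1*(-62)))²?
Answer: 12100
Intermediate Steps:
S(r) = 3 - r
(S(11) + (14*4 - 1*(-62)))² = ((3 - 1*11) + (14*4 - 1*(-62)))² = ((3 - 11) + (56 + 62))² = (-8 + 118)² = 110² = 12100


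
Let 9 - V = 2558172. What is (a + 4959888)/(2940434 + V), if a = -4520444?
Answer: 439444/382271 ≈ 1.1496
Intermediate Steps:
V = -2558163 (V = 9 - 1*2558172 = 9 - 2558172 = -2558163)
(a + 4959888)/(2940434 + V) = (-4520444 + 4959888)/(2940434 - 2558163) = 439444/382271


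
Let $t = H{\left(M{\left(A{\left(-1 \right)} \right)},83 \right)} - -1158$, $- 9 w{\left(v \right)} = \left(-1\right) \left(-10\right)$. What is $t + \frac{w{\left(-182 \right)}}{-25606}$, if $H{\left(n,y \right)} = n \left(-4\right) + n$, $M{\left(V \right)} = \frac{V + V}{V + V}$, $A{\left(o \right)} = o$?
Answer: $\frac{133087190}{115227} \approx 1155.0$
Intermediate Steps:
$w{\left(v \right)} = - \frac{10}{9}$ ($w{\left(v \right)} = - \frac{\left(-1\right) \left(-10\right)}{9} = \left(- \frac{1}{9}\right) 10 = - \frac{10}{9}$)
$M{\left(V \right)} = 1$ ($M{\left(V \right)} = \frac{2 V}{2 V} = 2 V \frac{1}{2 V} = 1$)
$H{\left(n,y \right)} = - 3 n$ ($H{\left(n,y \right)} = - 4 n + n = - 3 n$)
$t = 1155$ ($t = \left(-3\right) 1 - -1158 = -3 + 1158 = 1155$)
$t + \frac{w{\left(-182 \right)}}{-25606} = 1155 - \frac{10}{9 \left(-25606\right)} = 1155 - - \frac{5}{115227} = 1155 + \frac{5}{115227} = \frac{133087190}{115227}$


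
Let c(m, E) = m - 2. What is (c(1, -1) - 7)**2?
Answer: 64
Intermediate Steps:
c(m, E) = -2 + m
(c(1, -1) - 7)**2 = ((-2 + 1) - 7)**2 = (-1 - 7)**2 = (-8)**2 = 64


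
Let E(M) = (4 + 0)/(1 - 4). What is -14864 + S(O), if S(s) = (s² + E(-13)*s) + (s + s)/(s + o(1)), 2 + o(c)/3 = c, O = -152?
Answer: 3926752/465 ≈ 8444.6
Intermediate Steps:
o(c) = -6 + 3*c
E(M) = -4/3 (E(M) = 4/(-3) = 4*(-⅓) = -4/3)
S(s) = s² - 4*s/3 + 2*s/(-3 + s) (S(s) = (s² - 4*s/3) + (s + s)/(s + (-6 + 3*1)) = (s² - 4*s/3) + (2*s)/(s + (-6 + 3)) = (s² - 4*s/3) + (2*s)/(s - 3) = (s² - 4*s/3) + (2*s)/(-3 + s) = (s² - 4*s/3) + 2*s/(-3 + s) = s² - 4*s/3 + 2*s/(-3 + s))
-14864 + S(O) = -14864 + (⅓)*(-152)*(18 - 13*(-152) + 3*(-152)²)/(-3 - 152) = -14864 + (⅓)*(-152)*(18 + 1976 + 3*23104)/(-155) = -14864 + (⅓)*(-152)*(-1/155)*(18 + 1976 + 69312) = -14864 + (⅓)*(-152)*(-1/155)*71306 = -14864 + 10838512/465 = 3926752/465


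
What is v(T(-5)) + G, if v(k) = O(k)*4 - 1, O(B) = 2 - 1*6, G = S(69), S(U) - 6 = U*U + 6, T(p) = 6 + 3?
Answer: 4756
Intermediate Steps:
T(p) = 9
S(U) = 12 + U**2 (S(U) = 6 + (U*U + 6) = 6 + (U**2 + 6) = 6 + (6 + U**2) = 12 + U**2)
G = 4773 (G = 12 + 69**2 = 12 + 4761 = 4773)
O(B) = -4 (O(B) = 2 - 6 = -4)
v(k) = -17 (v(k) = -4*4 - 1 = -16 - 1 = -17)
v(T(-5)) + G = -17 + 4773 = 4756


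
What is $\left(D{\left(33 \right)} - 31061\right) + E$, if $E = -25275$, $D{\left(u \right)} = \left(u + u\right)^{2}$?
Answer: $-51980$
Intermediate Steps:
$D{\left(u \right)} = 4 u^{2}$ ($D{\left(u \right)} = \left(2 u\right)^{2} = 4 u^{2}$)
$\left(D{\left(33 \right)} - 31061\right) + E = \left(4 \cdot 33^{2} - 31061\right) - 25275 = \left(4 \cdot 1089 - 31061\right) - 25275 = \left(4356 - 31061\right) - 25275 = -26705 - 25275 = -51980$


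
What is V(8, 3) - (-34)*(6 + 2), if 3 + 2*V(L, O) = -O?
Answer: 269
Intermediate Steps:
V(L, O) = -3/2 - O/2 (V(L, O) = -3/2 + (-O)/2 = -3/2 - O/2)
V(8, 3) - (-34)*(6 + 2) = (-3/2 - ½*3) - (-34)*(6 + 2) = (-3/2 - 3/2) - (-34)*8 = -3 - 17*(-16) = -3 + 272 = 269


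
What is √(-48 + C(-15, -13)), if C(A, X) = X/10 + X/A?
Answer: I*√43590/30 ≈ 6.9594*I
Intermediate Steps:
C(A, X) = X/10 + X/A (C(A, X) = X*(⅒) + X/A = X/10 + X/A)
√(-48 + C(-15, -13)) = √(-48 + ((⅒)*(-13) - 13/(-15))) = √(-48 + (-13/10 - 13*(-1/15))) = √(-48 + (-13/10 + 13/15)) = √(-48 - 13/30) = √(-1453/30) = I*√43590/30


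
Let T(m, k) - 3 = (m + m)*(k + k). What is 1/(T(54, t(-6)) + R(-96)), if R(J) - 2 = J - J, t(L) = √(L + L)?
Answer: 5/559897 - 432*I*√3/559897 ≈ 8.9302e-6 - 0.0013364*I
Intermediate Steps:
t(L) = √2*√L (t(L) = √(2*L) = √2*√L)
R(J) = 2 (R(J) = 2 + (J - J) = 2 + 0 = 2)
T(m, k) = 3 + 4*k*m (T(m, k) = 3 + (m + m)*(k + k) = 3 + (2*m)*(2*k) = 3 + 4*k*m)
1/(T(54, t(-6)) + R(-96)) = 1/((3 + 4*(√2*√(-6))*54) + 2) = 1/((3 + 4*(√2*(I*√6))*54) + 2) = 1/((3 + 4*(2*I*√3)*54) + 2) = 1/((3 + 432*I*√3) + 2) = 1/(5 + 432*I*√3)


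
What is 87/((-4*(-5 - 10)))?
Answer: 29/20 ≈ 1.4500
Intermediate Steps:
87/((-4*(-5 - 10))) = 87/((-4*(-15))) = 87/60 = 87*(1/60) = 29/20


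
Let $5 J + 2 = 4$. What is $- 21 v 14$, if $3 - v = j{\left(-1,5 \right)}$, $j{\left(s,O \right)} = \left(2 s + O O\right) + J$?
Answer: $\frac{29988}{5} \approx 5997.6$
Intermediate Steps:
$J = \frac{2}{5}$ ($J = - \frac{2}{5} + \frac{1}{5} \cdot 4 = - \frac{2}{5} + \frac{4}{5} = \frac{2}{5} \approx 0.4$)
$j{\left(s,O \right)} = \frac{2}{5} + O^{2} + 2 s$ ($j{\left(s,O \right)} = \left(2 s + O O\right) + \frac{2}{5} = \left(2 s + O^{2}\right) + \frac{2}{5} = \left(O^{2} + 2 s\right) + \frac{2}{5} = \frac{2}{5} + O^{2} + 2 s$)
$v = - \frac{102}{5}$ ($v = 3 - \left(\frac{2}{5} + 5^{2} + 2 \left(-1\right)\right) = 3 - \left(\frac{2}{5} + 25 - 2\right) = 3 - \frac{117}{5} = - \frac{102}{5} \approx -20.4$)
$- 21 v 14 = \left(-21\right) \left(- \frac{102}{5}\right) 14 = \frac{2142}{5} \cdot 14 = \frac{29988}{5}$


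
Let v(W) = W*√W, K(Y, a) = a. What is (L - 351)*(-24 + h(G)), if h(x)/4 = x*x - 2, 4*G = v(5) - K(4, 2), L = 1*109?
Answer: -121/2 + 1210*√5 ≈ 2645.1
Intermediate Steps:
L = 109
v(W) = W^(3/2)
G = -½ + 5*√5/4 (G = (5^(3/2) - 1*2)/4 = (5*√5 - 2)/4 = (-2 + 5*√5)/4 = -½ + 5*√5/4 ≈ 2.2951)
h(x) = -8 + 4*x² (h(x) = 4*(x*x - 2) = 4*(x² - 2) = 4*(-2 + x²) = -8 + 4*x²)
(L - 351)*(-24 + h(G)) = (109 - 351)*(-24 + (-8 + 4*(-½ + 5*√5/4)²)) = -242*(-32 + 4*(-½ + 5*√5/4)²) = 7744 - 968*(-½ + 5*√5/4)²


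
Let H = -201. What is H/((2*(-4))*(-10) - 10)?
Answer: -201/70 ≈ -2.8714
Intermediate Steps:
H/((2*(-4))*(-10) - 10) = -201/((2*(-4))*(-10) - 10) = -201/(-8*(-10) - 10) = -201/(80 - 10) = -201/70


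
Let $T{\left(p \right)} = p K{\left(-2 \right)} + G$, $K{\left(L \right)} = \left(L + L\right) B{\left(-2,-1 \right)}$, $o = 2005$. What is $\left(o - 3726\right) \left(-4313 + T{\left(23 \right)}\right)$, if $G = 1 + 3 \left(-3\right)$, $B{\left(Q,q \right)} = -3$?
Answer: $6961445$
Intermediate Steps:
$K{\left(L \right)} = - 6 L$ ($K{\left(L \right)} = \left(L + L\right) \left(-3\right) = 2 L \left(-3\right) = - 6 L$)
$G = -8$ ($G = 1 - 9 = -8$)
$T{\left(p \right)} = -8 + 12 p$ ($T{\left(p \right)} = p \left(\left(-6\right) \left(-2\right)\right) - 8 = p 12 - 8 = 12 p - 8 = -8 + 12 p$)
$\left(o - 3726\right) \left(-4313 + T{\left(23 \right)}\right) = \left(2005 - 3726\right) \left(-4313 + \left(-8 + 12 \cdot 23\right)\right) = - 1721 \left(-4313 + \left(-8 + 276\right)\right) = - 1721 \left(-4313 + 268\right) = \left(-1721\right) \left(-4045\right) = 6961445$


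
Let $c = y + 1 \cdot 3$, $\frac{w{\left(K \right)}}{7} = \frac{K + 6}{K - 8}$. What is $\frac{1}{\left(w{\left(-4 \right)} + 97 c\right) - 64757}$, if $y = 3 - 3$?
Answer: $- \frac{6}{386803} \approx -1.5512 \cdot 10^{-5}$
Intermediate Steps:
$y = 0$ ($y = 3 - 3 = 0$)
$w{\left(K \right)} = \frac{7 \left(6 + K\right)}{-8 + K}$ ($w{\left(K \right)} = 7 \frac{K + 6}{K - 8} = 7 \frac{6 + K}{-8 + K} = \frac{7 \left(6 + K\right)}{-8 + K}$)
$c = 3$ ($c = 0 + 1 \cdot 3 = 0 + 3 = 3$)
$\frac{1}{\left(w{\left(-4 \right)} + 97 c\right) - 64757} = \frac{1}{\left(\frac{7 \left(6 - 4\right)}{-8 - 4} + 97 \cdot 3\right) - 64757} = \frac{1}{\left(7 \frac{1}{-12} \cdot 2 + 291\right) - 64757} = \frac{1}{\left(7 \left(- \frac{1}{12}\right) 2 + 291\right) - 64757} = \frac{1}{\left(- \frac{7}{6} + 291\right) - 64757} = \frac{1}{\frac{1739}{6} - 64757} = \frac{1}{- \frac{386803}{6}} = - \frac{6}{386803}$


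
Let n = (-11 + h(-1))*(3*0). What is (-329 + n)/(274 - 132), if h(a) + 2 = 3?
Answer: -329/142 ≈ -2.3169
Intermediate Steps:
h(a) = 1 (h(a) = -2 + 3 = 1)
n = 0 (n = (-11 + 1)*(3*0) = -10*0 = 0)
(-329 + n)/(274 - 132) = (-329 + 0)/(274 - 132) = -329/142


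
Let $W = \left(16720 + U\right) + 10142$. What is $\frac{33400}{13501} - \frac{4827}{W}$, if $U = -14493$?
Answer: $\frac{115985091}{55664623} \approx 2.0836$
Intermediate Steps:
$W = 12369$ ($W = \left(16720 - 14493\right) + 10142 = 2227 + 10142 = 12369$)
$\frac{33400}{13501} - \frac{4827}{W} = \frac{33400}{13501} - \frac{4827}{12369} = 33400 \cdot \frac{1}{13501} - \frac{1609}{4123} = \frac{33400}{13501} - \frac{1609}{4123} = \frac{115985091}{55664623}$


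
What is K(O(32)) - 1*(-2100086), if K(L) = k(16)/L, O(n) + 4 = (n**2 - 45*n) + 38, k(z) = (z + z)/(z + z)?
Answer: 802232851/382 ≈ 2.1001e+6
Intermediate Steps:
k(z) = 1 (k(z) = (2*z)/((2*z)) = (2*z)*(1/(2*z)) = 1)
O(n) = 34 + n**2 - 45*n (O(n) = -4 + ((n**2 - 45*n) + 38) = -4 + (38 + n**2 - 45*n) = 34 + n**2 - 45*n)
K(L) = 1/L
K(O(32)) - 1*(-2100086) = 1/(34 + 32**2 - 45*32) - 1*(-2100086) = 1/(34 + 1024 - 1440) + 2100086 = 1/(-382) + 2100086 = -1/382 + 2100086 = 802232851/382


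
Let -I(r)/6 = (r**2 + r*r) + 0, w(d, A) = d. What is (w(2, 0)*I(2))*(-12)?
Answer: 1152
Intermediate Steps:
I(r) = -12*r**2 (I(r) = -6*((r**2 + r*r) + 0) = -6*((r**2 + r**2) + 0) = -6*(2*r**2 + 0) = -12*r**2)
(w(2, 0)*I(2))*(-12) = (2*(-12*2**2))*(-12) = (2*(-12*4))*(-12) = (2*(-48))*(-12) = -96*(-12) = 1152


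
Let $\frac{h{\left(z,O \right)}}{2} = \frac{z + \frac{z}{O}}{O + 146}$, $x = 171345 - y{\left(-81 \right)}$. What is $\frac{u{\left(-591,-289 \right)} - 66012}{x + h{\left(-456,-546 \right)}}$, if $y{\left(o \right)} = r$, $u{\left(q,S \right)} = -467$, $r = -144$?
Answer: $- \frac{60495890}{156057061} \approx -0.38765$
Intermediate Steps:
$y{\left(o \right)} = -144$
$x = 171489$ ($x = 171345 - -144 = 171345 + 144 = 171489$)
$h{\left(z,O \right)} = \frac{2 \left(z + \frac{z}{O}\right)}{146 + O}$ ($h{\left(z,O \right)} = 2 \frac{z + \frac{z}{O}}{O + 146} = 2 \frac{z + \frac{z}{O}}{146 + O} = \frac{2 \left(z + \frac{z}{O}\right)}{146 + O}$)
$\frac{u{\left(-591,-289 \right)} - 66012}{x + h{\left(-456,-546 \right)}} = \frac{-467 - 66012}{171489 + 2 \left(-456\right) \frac{1}{-546} \frac{1}{146 - 546} \left(1 - 546\right)} = - \frac{66479}{171489 + 2 \left(-456\right) \left(- \frac{1}{546}\right) \frac{1}{-400} \left(-545\right)} = - \frac{66479}{171489 + 2 \left(-456\right) \left(- \frac{1}{546}\right) \left(- \frac{1}{400}\right) \left(-545\right)} = - \frac{66479}{171489 + \frac{2071}{910}} = - \frac{66479}{\frac{156057061}{910}} = \left(-66479\right) \frac{910}{156057061} = - \frac{60495890}{156057061}$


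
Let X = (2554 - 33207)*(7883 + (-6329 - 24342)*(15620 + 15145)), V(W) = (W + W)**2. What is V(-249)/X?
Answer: 62001/7230931061774 ≈ 8.5744e-9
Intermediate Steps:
V(W) = 4*W**2 (V(W) = (2*W)**2 = 4*W**2)
X = 28923724247096 (X = -30653*(7883 - 30671*30765) = -30653*(7883 - 943593315) = -30653*(-943585432) = 28923724247096)
V(-249)/X = (4*(-249)**2)/28923724247096 = (4*62001)*(1/28923724247096) = 248004*(1/28923724247096) = 62001/7230931061774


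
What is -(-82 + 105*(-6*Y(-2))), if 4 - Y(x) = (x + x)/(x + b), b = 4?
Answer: 3862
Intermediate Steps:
Y(x) = 4 - 2*x/(4 + x) (Y(x) = 4 - (x + x)/(x + 4) = 4 - 2*x/(4 + x))
-(-82 + 105*(-6*Y(-2))) = -(-82 + 105*(-12*(8 - 2)/(4 - 2))) = -(-82 + 105*(-12*6/2)) = -(-82 + 105*(-6*6)) = -(-82 + 105*(-36)) = -(-82 - 3780) = -1*(-3862) = 3862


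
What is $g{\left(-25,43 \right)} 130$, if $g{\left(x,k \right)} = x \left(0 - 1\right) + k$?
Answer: $8840$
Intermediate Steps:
$g{\left(x,k \right)} = k - x$ ($g{\left(x,k \right)} = x \left(-1\right) + k = - x + k = k - x$)
$g{\left(-25,43 \right)} 130 = \left(43 - -25\right) 130 = \left(43 + 25\right) 130 = 68 \cdot 130 = 8840$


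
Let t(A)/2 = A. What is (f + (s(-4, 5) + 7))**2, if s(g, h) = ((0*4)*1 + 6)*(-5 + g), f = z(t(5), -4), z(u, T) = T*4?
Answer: 3969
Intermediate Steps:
t(A) = 2*A
z(u, T) = 4*T
f = -16 (f = 4*(-4) = -16)
s(g, h) = -30 + 6*g (s(g, h) = (0*1 + 6)*(-5 + g) = (0 + 6)*(-5 + g) = 6*(-5 + g) = -30 + 6*g)
(f + (s(-4, 5) + 7))**2 = (-16 + ((-30 + 6*(-4)) + 7))**2 = (-16 + ((-30 - 24) + 7))**2 = (-16 + (-54 + 7))**2 = (-16 - 47)**2 = (-63)**2 = 3969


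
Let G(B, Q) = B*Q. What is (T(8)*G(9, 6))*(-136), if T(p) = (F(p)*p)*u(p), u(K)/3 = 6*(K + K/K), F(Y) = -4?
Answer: 38071296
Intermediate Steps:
u(K) = 18 + 18*K (u(K) = 3*(6*(K + K/K)) = 3*(6*(K + 1)) = 3*(6*(1 + K)) = 3*(6 + 6*K) = 18 + 18*K)
T(p) = -4*p*(18 + 18*p) (T(p) = (-4*p)*(18 + 18*p) = -4*p*(18 + 18*p))
(T(8)*G(9, 6))*(-136) = ((-72*8*(1 + 8))*(9*6))*(-136) = (-72*8*9*54)*(-136) = -5184*54*(-136) = -279936*(-136) = 38071296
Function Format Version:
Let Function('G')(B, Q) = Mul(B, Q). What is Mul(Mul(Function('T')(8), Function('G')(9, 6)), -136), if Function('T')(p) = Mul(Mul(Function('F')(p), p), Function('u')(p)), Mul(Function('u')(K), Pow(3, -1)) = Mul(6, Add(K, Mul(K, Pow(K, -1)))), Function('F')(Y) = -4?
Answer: 38071296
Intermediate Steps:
Function('u')(K) = Add(18, Mul(18, K)) (Function('u')(K) = Mul(3, Mul(6, Add(K, Mul(K, Pow(K, -1))))) = Mul(3, Mul(6, Add(K, 1))) = Mul(3, Mul(6, Add(1, K))) = Mul(3, Add(6, Mul(6, K))) = Add(18, Mul(18, K)))
Function('T')(p) = Mul(-4, p, Add(18, Mul(18, p))) (Function('T')(p) = Mul(Mul(-4, p), Add(18, Mul(18, p))) = Mul(-4, p, Add(18, Mul(18, p))))
Mul(Mul(Function('T')(8), Function('G')(9, 6)), -136) = Mul(Mul(Mul(-72, 8, Add(1, 8)), Mul(9, 6)), -136) = Mul(Mul(Mul(-72, 8, 9), 54), -136) = Mul(Mul(-5184, 54), -136) = Mul(-279936, -136) = 38071296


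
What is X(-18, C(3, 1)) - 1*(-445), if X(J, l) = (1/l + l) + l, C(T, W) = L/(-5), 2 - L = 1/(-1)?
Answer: 6632/15 ≈ 442.13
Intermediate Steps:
L = 3 (L = 2 - 1/(-1) = 2 - 1*(-1) = 2 + 1 = 3)
C(T, W) = -⅗ (C(T, W) = 3/(-5) = 3*(-⅕) = -⅗)
X(J, l) = 1/l + 2*l (X(J, l) = (l + 1/l) + l = 1/l + 2*l)
X(-18, C(3, 1)) - 1*(-445) = (1/(-⅗) + 2*(-⅗)) - 1*(-445) = (-5/3 - 6/5) + 445 = -43/15 + 445 = 6632/15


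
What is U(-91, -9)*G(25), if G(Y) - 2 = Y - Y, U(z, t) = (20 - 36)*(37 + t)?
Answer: -896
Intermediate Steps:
U(z, t) = -592 - 16*t (U(z, t) = -16*(37 + t) = -592 - 16*t)
G(Y) = 2 (G(Y) = 2 + (Y - Y) = 2 + 0 = 2)
U(-91, -9)*G(25) = (-592 - 16*(-9))*2 = (-592 + 144)*2 = -448*2 = -896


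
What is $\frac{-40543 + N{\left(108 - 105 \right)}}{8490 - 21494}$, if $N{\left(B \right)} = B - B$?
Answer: $\frac{40543}{13004} \approx 3.1177$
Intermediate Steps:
$N{\left(B \right)} = 0$
$\frac{-40543 + N{\left(108 - 105 \right)}}{8490 - 21494} = \frac{-40543 + 0}{8490 - 21494} = - \frac{40543}{-13004} = \left(-40543\right) \left(- \frac{1}{13004}\right) = \frac{40543}{13004}$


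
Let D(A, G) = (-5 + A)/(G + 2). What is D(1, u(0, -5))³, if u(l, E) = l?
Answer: -8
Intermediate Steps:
D(A, G) = (-5 + A)/(2 + G)
D(1, u(0, -5))³ = ((-5 + 1)/(2 + 0))³ = (-4/2)³ = ((½)*(-4))³ = (-2)³ = -8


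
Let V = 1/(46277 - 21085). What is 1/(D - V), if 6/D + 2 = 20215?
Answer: 509205896/130939 ≈ 3888.9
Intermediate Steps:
D = 6/20213 (D = 6/(-2 + 20215) = 6/20213 ≈ 0.00029684)
V = 1/25192 ≈ 3.9695e-5
1/(D - V) = 1/(6/20213 - 1*1/25192) = 1/(6/20213 - 1/25192) = 1/(130939/509205896) = 509205896/130939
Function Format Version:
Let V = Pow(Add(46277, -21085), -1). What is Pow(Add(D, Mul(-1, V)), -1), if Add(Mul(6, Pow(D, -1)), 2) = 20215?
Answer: Rational(509205896, 130939) ≈ 3888.9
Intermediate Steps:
D = Rational(6, 20213) (D = Mul(6, Pow(Add(-2, 20215), -1)) = Mul(6, Pow(20213, -1)) = Mul(6, Rational(1, 20213)) = Rational(6, 20213) ≈ 0.00029684)
V = Rational(1, 25192) (V = Pow(25192, -1) = Rational(1, 25192) ≈ 3.9695e-5)
Pow(Add(D, Mul(-1, V)), -1) = Pow(Add(Rational(6, 20213), Mul(-1, Rational(1, 25192))), -1) = Pow(Add(Rational(6, 20213), Rational(-1, 25192)), -1) = Pow(Rational(130939, 509205896), -1) = Rational(509205896, 130939)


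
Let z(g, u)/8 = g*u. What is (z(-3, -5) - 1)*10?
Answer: 1190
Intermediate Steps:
z(g, u) = 8*g*u (z(g, u) = 8*(g*u) = 8*g*u)
(z(-3, -5) - 1)*10 = (8*(-3)*(-5) - 1)*10 = (120 - 1)*10 = 119*10 = 1190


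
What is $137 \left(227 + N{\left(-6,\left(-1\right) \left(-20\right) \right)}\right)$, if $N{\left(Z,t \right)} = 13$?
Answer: $32880$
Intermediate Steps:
$137 \left(227 + N{\left(-6,\left(-1\right) \left(-20\right) \right)}\right) = 137 \left(227 + 13\right) = 137 \cdot 240 = 32880$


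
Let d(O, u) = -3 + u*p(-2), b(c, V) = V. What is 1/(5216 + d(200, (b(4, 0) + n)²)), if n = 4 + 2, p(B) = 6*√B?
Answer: 5213/27268681 - 216*I*√2/27268681 ≈ 0.00019117 - 1.1202e-5*I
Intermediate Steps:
n = 6
d(O, u) = -3 + 6*I*u*√2 (d(O, u) = -3 + u*(6*√(-2)) = -3 + u*(6*(I*√2)) = -3 + u*(6*I*√2) = -3 + 6*I*u*√2)
1/(5216 + d(200, (b(4, 0) + n)²)) = 1/(5216 + (-3 + 6*I*(0 + 6)²*√2)) = 1/(5216 + (-3 + 6*I*6²*√2)) = 1/(5216 + (-3 + 6*I*36*√2)) = 1/(5216 + (-3 + 216*I*√2)) = 1/(5213 + 216*I*√2)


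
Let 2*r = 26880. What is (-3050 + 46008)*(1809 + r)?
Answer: 655066542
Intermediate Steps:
r = 13440 (r = (1/2)*26880 = 13440)
(-3050 + 46008)*(1809 + r) = (-3050 + 46008)*(1809 + 13440) = 42958*15249 = 655066542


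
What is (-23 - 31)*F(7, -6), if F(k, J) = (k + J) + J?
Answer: 270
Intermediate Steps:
F(k, J) = k + 2*J (F(k, J) = (J + k) + J = k + 2*J)
(-23 - 31)*F(7, -6) = (-23 - 31)*(7 + 2*(-6)) = -54*(7 - 12) = -54*(-5) = 270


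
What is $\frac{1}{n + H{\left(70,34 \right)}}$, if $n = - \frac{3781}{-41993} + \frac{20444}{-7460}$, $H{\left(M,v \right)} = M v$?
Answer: $\frac{78316945}{186186754442} \approx 0.00042064$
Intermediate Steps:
$n = - \frac{207574658}{78316945}$ ($n = \left(-3781\right) \left(- \frac{1}{41993}\right) + 20444 \left(- \frac{1}{7460}\right) = \frac{3781}{41993} - \frac{5111}{1865} = - \frac{207574658}{78316945} \approx -2.6504$)
$\frac{1}{n + H{\left(70,34 \right)}} = \frac{1}{- \frac{207574658}{78316945} + 70 \cdot 34} = \frac{1}{- \frac{207574658}{78316945} + 2380} = \frac{1}{\frac{186186754442}{78316945}} = \frac{78316945}{186186754442}$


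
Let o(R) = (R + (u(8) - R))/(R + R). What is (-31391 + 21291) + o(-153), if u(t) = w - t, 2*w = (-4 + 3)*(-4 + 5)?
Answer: -363599/36 ≈ -10100.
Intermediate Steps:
w = -½ (w = ((-4 + 3)*(-4 + 5))/2 = (-1*1)/2 = (½)*(-1) = -½ ≈ -0.50000)
u(t) = -½ - t
o(R) = -17/(4*R) (o(R) = (R + ((-½ - 1*8) - R))/(R + R) = (R + ((-½ - 8) - R))/((2*R)) = (R + (-17/2 - R))*(1/(2*R)) = -17/(4*R))
(-31391 + 21291) + o(-153) = (-31391 + 21291) - 17/4/(-153) = -10100 - 17/4*(-1/153) = -10100 + 1/36 = -363599/36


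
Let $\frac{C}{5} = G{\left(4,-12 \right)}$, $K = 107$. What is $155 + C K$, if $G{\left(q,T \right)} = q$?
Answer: $2295$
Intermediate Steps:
$C = 20$ ($C = 5 \cdot 4 = 20$)
$155 + C K = 155 + 20 \cdot 107 = 155 + 2140 = 2295$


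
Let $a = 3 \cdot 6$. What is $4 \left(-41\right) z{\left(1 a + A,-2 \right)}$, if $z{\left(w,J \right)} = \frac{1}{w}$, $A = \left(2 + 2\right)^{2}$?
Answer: $- \frac{82}{17} \approx -4.8235$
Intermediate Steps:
$a = 18$
$A = 16$ ($A = 4^{2} = 16$)
$4 \left(-41\right) z{\left(1 a + A,-2 \right)} = \frac{4 \left(-41\right)}{1 \cdot 18 + 16} = - \frac{164}{18 + 16} = - \frac{164}{34} = \left(-164\right) \frac{1}{34} = - \frac{82}{17}$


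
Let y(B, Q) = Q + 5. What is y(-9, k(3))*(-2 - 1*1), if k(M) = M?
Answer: -24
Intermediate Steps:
y(B, Q) = 5 + Q
y(-9, k(3))*(-2 - 1*1) = (5 + 3)*(-2 - 1*1) = 8*(-2 - 1) = 8*(-3) = -24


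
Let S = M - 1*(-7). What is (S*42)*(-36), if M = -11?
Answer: 6048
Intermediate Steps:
S = -4 (S = -11 - 1*(-7) = -11 + 7 = -4)
(S*42)*(-36) = -4*42*(-36) = -168*(-36) = 6048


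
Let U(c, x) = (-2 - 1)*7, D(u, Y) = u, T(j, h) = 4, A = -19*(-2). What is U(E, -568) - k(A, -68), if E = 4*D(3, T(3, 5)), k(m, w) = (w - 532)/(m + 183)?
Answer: -4041/221 ≈ -18.285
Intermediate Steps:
A = 38
k(m, w) = (-532 + w)/(183 + m)
E = 12 (E = 4*3 = 12)
U(c, x) = -21 (U(c, x) = -3*7 = -21)
U(E, -568) - k(A, -68) = -21 - (-532 - 68)/(183 + 38) = -21 - (-600)/221 = -21 - 1*(-600/221) = -21 + 600/221 = -4041/221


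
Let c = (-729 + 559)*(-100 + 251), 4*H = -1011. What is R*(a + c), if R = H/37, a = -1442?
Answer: 6852558/37 ≈ 1.8520e+5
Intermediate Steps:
H = -1011/4 (H = (1/4)*(-1011) = -1011/4 ≈ -252.75)
c = -25670 (c = -170*151 = -25670)
R = -1011/148 (R = -1011/4/37 = -1011/4*1/37 = -1011/148 ≈ -6.8311)
R*(a + c) = -1011*(-1442 - 25670)/148 = -1011/148*(-27112) = 6852558/37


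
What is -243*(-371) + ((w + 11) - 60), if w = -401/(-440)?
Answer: 39646161/440 ≈ 90105.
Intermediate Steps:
w = 401/440 (w = -401*(-1/440) = 401/440 ≈ 0.91136)
-243*(-371) + ((w + 11) - 60) = -243*(-371) + ((401/440 + 11) - 60) = 90153 + (5241/440 - 60) = 90153 - 21159/440 = 39646161/440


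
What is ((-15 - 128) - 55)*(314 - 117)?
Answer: -39006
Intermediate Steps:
((-15 - 128) - 55)*(314 - 117) = (-143 - 55)*197 = -198*197 = -39006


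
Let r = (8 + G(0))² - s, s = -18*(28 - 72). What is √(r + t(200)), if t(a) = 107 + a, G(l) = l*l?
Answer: I*√421 ≈ 20.518*I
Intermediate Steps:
G(l) = l²
s = 792 (s = -18*(-44) = 792)
r = -728 (r = (8 + 0²)² - 1*792 = (8 + 0)² - 792 = 8² - 792 = 64 - 792 = -728)
√(r + t(200)) = √(-728 + (107 + 200)) = √(-728 + 307) = √(-421) = I*√421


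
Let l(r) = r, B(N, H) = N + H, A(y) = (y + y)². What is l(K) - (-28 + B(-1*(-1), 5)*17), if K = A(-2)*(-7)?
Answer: -186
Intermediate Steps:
A(y) = 4*y² (A(y) = (2*y)² = 4*y²)
B(N, H) = H + N
K = -112 (K = (4*(-2)²)*(-7) = (4*4)*(-7) = 16*(-7) = -112)
l(K) - (-28 + B(-1*(-1), 5)*17) = -112 - (-28 + (5 - 1*(-1))*17) = -112 - (-28 + (5 + 1)*17) = -112 - (-28 + 6*17) = -112 - (-28 + 102) = -112 - 1*74 = -112 - 74 = -186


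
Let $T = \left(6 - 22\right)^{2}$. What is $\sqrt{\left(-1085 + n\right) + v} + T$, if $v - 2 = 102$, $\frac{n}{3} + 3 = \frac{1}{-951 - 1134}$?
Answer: $256 + \frac{i \sqrt{478195445}}{695} \approx 256.0 + 31.464 i$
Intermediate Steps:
$n = - \frac{6256}{695}$ ($n = -9 + \frac{3}{-951 - 1134} = -9 + \frac{3}{-2085} = -9 + 3 \left(- \frac{1}{2085}\right) = -9 - \frac{1}{695} = - \frac{6256}{695} \approx -9.0014$)
$v = 104$ ($v = 2 + 102 = 104$)
$T = 256$ ($T = \left(-16\right)^{2} = 256$)
$\sqrt{\left(-1085 + n\right) + v} + T = \sqrt{\left(-1085 - \frac{6256}{695}\right) + 104} + 256 = \sqrt{- \frac{760331}{695} + 104} + 256 = \sqrt{- \frac{688051}{695}} + 256 = \frac{i \sqrt{478195445}}{695} + 256 = 256 + \frac{i \sqrt{478195445}}{695}$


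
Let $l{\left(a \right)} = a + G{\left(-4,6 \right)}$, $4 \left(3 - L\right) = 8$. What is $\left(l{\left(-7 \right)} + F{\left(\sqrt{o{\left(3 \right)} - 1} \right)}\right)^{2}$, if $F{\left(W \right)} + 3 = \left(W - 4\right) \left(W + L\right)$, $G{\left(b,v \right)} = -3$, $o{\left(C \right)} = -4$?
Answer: $439 + 132 i \sqrt{5} \approx 439.0 + 295.16 i$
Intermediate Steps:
$L = 1$ ($L = 3 - 2 = 1$)
$l{\left(a \right)} = -3 + a$ ($l{\left(a \right)} = a - 3 = -3 + a$)
$F{\left(W \right)} = -3 + \left(1 + W\right) \left(-4 + W\right)$ ($F{\left(W \right)} = -3 + \left(W - 4\right) \left(W + 1\right) = -3 + \left(-4 + W\right) \left(1 + W\right) = -3 + \left(1 + W\right) \left(-4 + W\right)$)
$\left(l{\left(-7 \right)} + F{\left(\sqrt{o{\left(3 \right)} - 1} \right)}\right)^{2} = \left(\left(-3 - 7\right) - \left(7 + 5 + 3 \sqrt{-4 - 1}\right)\right)^{2} = \left(-10 - \left(7 + 5 + 3 i \sqrt{5}\right)\right)^{2} = \left(-10 - \left(12 + 3 i \sqrt{5}\right)\right)^{2} = \left(-22 - 3 i \sqrt{5}\right)^{2}$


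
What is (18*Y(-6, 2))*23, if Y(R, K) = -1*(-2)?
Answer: 828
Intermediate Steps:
Y(R, K) = 2
(18*Y(-6, 2))*23 = (18*2)*23 = 36*23 = 828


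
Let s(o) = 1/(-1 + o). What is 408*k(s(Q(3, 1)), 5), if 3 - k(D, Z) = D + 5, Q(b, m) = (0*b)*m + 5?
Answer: -918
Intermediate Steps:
Q(b, m) = 5 (Q(b, m) = 0*m + 5 = 0 + 5 = 5)
k(D, Z) = -2 - D (k(D, Z) = 3 - (D + 5) = 3 - (5 + D) = 3 + (-5 - D) = -2 - D)
408*k(s(Q(3, 1)), 5) = 408*(-2 - 1/(-1 + 5)) = 408*(-2 - 1/4) = 408*(-2 - 1*¼) = 408*(-2 - ¼) = 408*(-9/4) = -918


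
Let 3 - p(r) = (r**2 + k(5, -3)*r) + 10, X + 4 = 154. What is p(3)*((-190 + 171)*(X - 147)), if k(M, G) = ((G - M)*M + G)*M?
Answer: -35853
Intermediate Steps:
X = 150 (X = -4 + 154 = 150)
k(M, G) = M*(G + M*(G - M)) (k(M, G) = (M*(G - M) + G)*M = (G + M*(G - M))*M = M*(G + M*(G - M)))
p(r) = -7 - r**2 + 215*r (p(r) = 3 - ((r**2 + (5*(-3 - 1*5**2 - 3*5))*r) + 10) = 3 - ((r**2 + (5*(-3 - 1*25 - 15))*r) + 10) = 3 - ((r**2 + (5*(-3 - 25 - 15))*r) + 10) = 3 - ((r**2 + (5*(-43))*r) + 10) = 3 - ((r**2 - 215*r) + 10) = 3 - (10 + r**2 - 215*r) = 3 + (-10 - r**2 + 215*r) = -7 - r**2 + 215*r)
p(3)*((-190 + 171)*(X - 147)) = (-7 - 1*3**2 + 215*3)*((-190 + 171)*(150 - 147)) = (-7 - 1*9 + 645)*(-19*3) = (-7 - 9 + 645)*(-57) = 629*(-57) = -35853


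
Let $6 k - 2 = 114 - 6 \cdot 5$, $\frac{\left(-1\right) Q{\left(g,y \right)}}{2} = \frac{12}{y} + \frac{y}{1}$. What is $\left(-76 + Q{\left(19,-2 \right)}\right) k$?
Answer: $-860$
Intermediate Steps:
$Q{\left(g,y \right)} = - \frac{24}{y} - 2 y$ ($Q{\left(g,y \right)} = - 2 \left(\frac{12}{y} + \frac{y}{1}\right) = - 2 \left(\frac{12}{y} + y 1\right) = - 2 \left(\frac{12}{y} + y\right) = - 2 \left(y + \frac{12}{y}\right) = - \frac{24}{y} - 2 y$)
$k = \frac{43}{3}$ ($k = \frac{1}{3} + \frac{114 - 6 \cdot 5}{6} = \frac{1}{3} + \frac{114 - 30}{6} = \frac{1}{3} + \frac{1}{6} \cdot 84 = \frac{1}{3} + 14 = \frac{43}{3} \approx 14.333$)
$\left(-76 + Q{\left(19,-2 \right)}\right) k = \left(-76 - \left(-4 + \frac{24}{-2}\right)\right) \frac{43}{3} = \left(-76 + \left(\left(-24\right) \left(- \frac{1}{2}\right) + 4\right)\right) \frac{43}{3} = \left(-76 + \left(12 + 4\right)\right) \frac{43}{3} = \left(-76 + 16\right) \frac{43}{3} = \left(-60\right) \frac{43}{3} = -860$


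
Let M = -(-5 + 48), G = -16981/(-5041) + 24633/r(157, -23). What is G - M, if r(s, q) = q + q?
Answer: -4931423/10082 ≈ -489.13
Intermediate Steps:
r(s, q) = 2*q
G = -5364949/10082 (G = -16981/(-5041) + 24633/((2*(-23))) = -16981*(-1/5041) + 24633/(-46) = 16981/5041 + 24633*(-1/46) = 16981/5041 - 1071/2 = -5364949/10082 ≈ -532.13)
M = -43 (M = -1*43 = -43)
G - M = -5364949/10082 - 1*(-43) = -5364949/10082 + 43 = -4931423/10082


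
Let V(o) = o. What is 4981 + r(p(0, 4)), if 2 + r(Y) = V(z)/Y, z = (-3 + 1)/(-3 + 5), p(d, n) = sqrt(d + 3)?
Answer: 4979 - sqrt(3)/3 ≈ 4978.4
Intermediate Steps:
p(d, n) = sqrt(3 + d)
z = -1 (z = -2/2 = -2*1/2 = -1)
r(Y) = -2 - 1/Y
4981 + r(p(0, 4)) = 4981 + (-2 - 1/(sqrt(3 + 0))) = 4981 + (-2 - 1/(sqrt(3))) = 4981 + (-2 - sqrt(3)/3) = 4979 - sqrt(3)/3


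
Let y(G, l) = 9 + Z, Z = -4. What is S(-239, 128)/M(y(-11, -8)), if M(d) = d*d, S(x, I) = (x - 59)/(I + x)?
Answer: 298/2775 ≈ 0.10739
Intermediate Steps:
S(x, I) = (-59 + x)/(I + x)
y(G, l) = 5 (y(G, l) = 9 - 4 = 5)
M(d) = d**2
S(-239, 128)/M(y(-11, -8)) = ((-59 - 239)/(128 - 239))/(5**2) = (-298/(-111))/25 = -1/111*(-298)*(1/25) = (298/111)*(1/25) = 298/2775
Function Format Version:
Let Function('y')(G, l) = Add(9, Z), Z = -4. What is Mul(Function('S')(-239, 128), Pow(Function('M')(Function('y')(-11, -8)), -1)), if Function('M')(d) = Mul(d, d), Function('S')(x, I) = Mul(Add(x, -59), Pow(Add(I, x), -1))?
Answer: Rational(298, 2775) ≈ 0.10739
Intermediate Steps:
Function('S')(x, I) = Mul(Pow(Add(I, x), -1), Add(-59, x)) (Function('S')(x, I) = Mul(Add(-59, x), Pow(Add(I, x), -1)) = Mul(Pow(Add(I, x), -1), Add(-59, x)))
Function('y')(G, l) = 5 (Function('y')(G, l) = Add(9, -4) = 5)
Function('M')(d) = Pow(d, 2)
Mul(Function('S')(-239, 128), Pow(Function('M')(Function('y')(-11, -8)), -1)) = Mul(Mul(Pow(Add(128, -239), -1), Add(-59, -239)), Pow(Pow(5, 2), -1)) = Mul(Mul(Pow(-111, -1), -298), Pow(25, -1)) = Mul(Mul(Rational(-1, 111), -298), Rational(1, 25)) = Mul(Rational(298, 111), Rational(1, 25)) = Rational(298, 2775)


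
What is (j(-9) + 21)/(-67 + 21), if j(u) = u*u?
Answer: -51/23 ≈ -2.2174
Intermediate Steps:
j(u) = u²
(j(-9) + 21)/(-67 + 21) = ((-9)² + 21)/(-67 + 21) = (81 + 21)/(-46) = -1/46*102 = -51/23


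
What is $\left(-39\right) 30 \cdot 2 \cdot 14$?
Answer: $-32760$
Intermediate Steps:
$\left(-39\right) 30 \cdot 2 \cdot 14 = \left(-1170\right) 28 = -32760$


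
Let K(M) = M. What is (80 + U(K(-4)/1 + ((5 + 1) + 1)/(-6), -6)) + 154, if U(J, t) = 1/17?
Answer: 3979/17 ≈ 234.06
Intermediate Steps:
U(J, t) = 1/17
(80 + U(K(-4)/1 + ((5 + 1) + 1)/(-6), -6)) + 154 = (80 + 1/17) + 154 = 1361/17 + 154 = 3979/17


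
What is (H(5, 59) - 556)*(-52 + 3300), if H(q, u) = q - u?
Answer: -1981280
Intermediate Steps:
(H(5, 59) - 556)*(-52 + 3300) = ((5 - 1*59) - 556)*(-52 + 3300) = ((5 - 59) - 556)*3248 = (-54 - 556)*3248 = -610*3248 = -1981280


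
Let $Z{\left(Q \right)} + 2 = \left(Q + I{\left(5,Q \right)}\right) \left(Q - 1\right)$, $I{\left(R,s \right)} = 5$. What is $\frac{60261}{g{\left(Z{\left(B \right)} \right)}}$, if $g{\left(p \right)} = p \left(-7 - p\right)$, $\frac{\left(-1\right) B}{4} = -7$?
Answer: $- \frac{60261}{796544} \approx -0.075653$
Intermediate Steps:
$B = 28$ ($B = \left(-4\right) \left(-7\right) = 28$)
$Z{\left(Q \right)} = -2 + \left(-1 + Q\right) \left(5 + Q\right)$ ($Z{\left(Q \right)} = -2 + \left(Q + 5\right) \left(Q - 1\right) = -2 + \left(5 + Q\right) \left(-1 + Q\right) = -2 + \left(-1 + Q\right) \left(5 + Q\right)$)
$\frac{60261}{g{\left(Z{\left(B \right)} \right)}} = \frac{60261}{\left(-1\right) \left(-7 + 28^{2} + 4 \cdot 28\right) \left(7 + \left(-7 + 28^{2} + 4 \cdot 28\right)\right)} = \frac{60261}{\left(-1\right) \left(-7 + 784 + 112\right) \left(7 + \left(-7 + 784 + 112\right)\right)} = \frac{60261}{\left(-1\right) 889 \left(7 + 889\right)} = \frac{60261}{\left(-1\right) 889 \cdot 896} = \frac{60261}{-796544} = 60261 \left(- \frac{1}{796544}\right) = - \frac{60261}{796544}$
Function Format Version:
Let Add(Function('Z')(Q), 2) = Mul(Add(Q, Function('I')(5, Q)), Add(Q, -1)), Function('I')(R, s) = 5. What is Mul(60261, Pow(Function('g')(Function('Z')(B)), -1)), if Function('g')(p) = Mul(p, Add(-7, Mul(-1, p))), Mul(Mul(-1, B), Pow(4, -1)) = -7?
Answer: Rational(-60261, 796544) ≈ -0.075653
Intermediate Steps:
B = 28 (B = Mul(-4, -7) = 28)
Function('Z')(Q) = Add(-2, Mul(Add(-1, Q), Add(5, Q))) (Function('Z')(Q) = Add(-2, Mul(Add(Q, 5), Add(Q, -1))) = Add(-2, Mul(Add(5, Q), Add(-1, Q))) = Add(-2, Mul(Add(-1, Q), Add(5, Q))))
Mul(60261, Pow(Function('g')(Function('Z')(B)), -1)) = Mul(60261, Pow(Mul(-1, Add(-7, Pow(28, 2), Mul(4, 28)), Add(7, Add(-7, Pow(28, 2), Mul(4, 28)))), -1)) = Mul(60261, Pow(Mul(-1, Add(-7, 784, 112), Add(7, Add(-7, 784, 112))), -1)) = Mul(60261, Pow(Mul(-1, 889, Add(7, 889)), -1)) = Mul(60261, Pow(Mul(-1, 889, 896), -1)) = Mul(60261, Pow(-796544, -1)) = Mul(60261, Rational(-1, 796544)) = Rational(-60261, 796544)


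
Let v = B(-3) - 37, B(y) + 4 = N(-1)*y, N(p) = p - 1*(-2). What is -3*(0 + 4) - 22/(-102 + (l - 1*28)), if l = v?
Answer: -1033/87 ≈ -11.874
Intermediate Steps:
N(p) = 2 + p (N(p) = p + 2 = 2 + p)
B(y) = -4 + y (B(y) = -4 + (2 - 1)*y = -4 + 1*y = -4 + y)
v = -44 (v = (-4 - 3) - 37 = -7 - 37 = -44)
l = -44
-3*(0 + 4) - 22/(-102 + (l - 1*28)) = -3*(0 + 4) - 22/(-102 + (-44 - 1*28)) = -3*4 - 22/(-102 + (-44 - 28)) = -12 - 22/(-102 - 72) = -12 - 22/(-174) = -12 - 1/174*(-22) = -12 + 11/87 = -1033/87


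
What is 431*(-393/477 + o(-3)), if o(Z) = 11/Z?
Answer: -102578/53 ≈ -1935.4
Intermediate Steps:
431*(-393/477 + o(-3)) = 431*(-393/477 + 11/(-3)) = 431*(-393*1/477 + 11*(-⅓)) = 431*(-131/159 - 11/3) = 431*(-238/53) = -102578/53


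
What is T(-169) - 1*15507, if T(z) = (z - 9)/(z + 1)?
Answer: -1302499/84 ≈ -15506.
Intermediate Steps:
T(z) = (-9 + z)/(1 + z)
T(-169) - 1*15507 = (-9 - 169)/(1 - 169) - 1*15507 = -178/(-168) - 15507 = -1/168*(-178) - 15507 = 89/84 - 15507 = -1302499/84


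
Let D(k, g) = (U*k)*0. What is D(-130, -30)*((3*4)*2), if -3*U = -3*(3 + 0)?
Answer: 0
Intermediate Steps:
U = 3 (U = -(-1)*(3 + 0) = -(-1)*3 = -1/3*(-9) = 3)
D(k, g) = 0 (D(k, g) = (3*k)*0 = 0)
D(-130, -30)*((3*4)*2) = 0*((3*4)*2) = 0*(12*2) = 0*24 = 0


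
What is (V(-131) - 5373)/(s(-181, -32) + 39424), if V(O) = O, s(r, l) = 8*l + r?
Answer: -5504/38987 ≈ -0.14118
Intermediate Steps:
s(r, l) = r + 8*l
(V(-131) - 5373)/(s(-181, -32) + 39424) = (-131 - 5373)/((-181 + 8*(-32)) + 39424) = -5504/((-181 - 256) + 39424) = -5504/(-437 + 39424) = -5504/38987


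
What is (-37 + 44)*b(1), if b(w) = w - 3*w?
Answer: -14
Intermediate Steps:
b(w) = -2*w
(-37 + 44)*b(1) = (-37 + 44)*(-2*1) = 7*(-2) = -14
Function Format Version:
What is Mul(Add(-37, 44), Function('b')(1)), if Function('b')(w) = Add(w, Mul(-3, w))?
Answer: -14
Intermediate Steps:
Function('b')(w) = Mul(-2, w)
Mul(Add(-37, 44), Function('b')(1)) = Mul(Add(-37, 44), Mul(-2, 1)) = Mul(7, -2) = -14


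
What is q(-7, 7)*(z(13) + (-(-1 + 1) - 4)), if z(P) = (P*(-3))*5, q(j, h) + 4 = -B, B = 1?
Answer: 995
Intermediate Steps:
q(j, h) = -5 (q(j, h) = -4 - 1*1 = -4 - 1 = -5)
z(P) = -15*P (z(P) = -3*P*5 = -15*P)
q(-7, 7)*(z(13) + (-(-1 + 1) - 4)) = -5*(-15*13 + (-(-1 + 1) - 4)) = -5*(-195 + (-1*0 - 4)) = -5*(-195 + (0 - 4)) = -5*(-195 - 4) = -5*(-199) = 995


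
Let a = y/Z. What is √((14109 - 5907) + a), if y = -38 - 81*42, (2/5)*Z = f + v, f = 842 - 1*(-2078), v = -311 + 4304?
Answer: 5*√15678421306/6913 ≈ 90.564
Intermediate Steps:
v = 3993
f = 2920 (f = 842 + 2078 = 2920)
Z = 34565/2 (Z = 5*(2920 + 3993)/2 = (5/2)*6913 = 34565/2 ≈ 17283.)
y = -3440 (y = -38 - 3402 = -3440)
a = -1376/6913 (a = -3440/34565/2 = -3440*2/34565 = -1376/6913 ≈ -0.19905)
√((14109 - 5907) + a) = √((14109 - 5907) - 1376/6913) = √(8202 - 1376/6913) = √(56699050/6913) = 5*√15678421306/6913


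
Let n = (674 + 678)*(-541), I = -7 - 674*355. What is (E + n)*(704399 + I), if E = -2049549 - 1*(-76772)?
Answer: -1257787098498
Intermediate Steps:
E = -1972777 (E = -2049549 + 76772 = -1972777)
I = -239277 (I = -7 - 239270 = -239277)
n = -731432 (n = 1352*(-541) = -731432)
(E + n)*(704399 + I) = (-1972777 - 731432)*(704399 - 239277) = -2704209*465122 = -1257787098498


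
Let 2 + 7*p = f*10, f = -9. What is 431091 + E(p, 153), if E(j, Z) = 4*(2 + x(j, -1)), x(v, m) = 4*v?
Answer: 3016221/7 ≈ 4.3089e+5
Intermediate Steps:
p = -92/7 (p = -2/7 + (-9*10)/7 = -2/7 + (1/7)*(-90) = -2/7 - 90/7 = -92/7 ≈ -13.143)
E(j, Z) = 8 + 16*j (E(j, Z) = 4*(2 + 4*j) = 8 + 16*j)
431091 + E(p, 153) = 431091 + (8 + 16*(-92/7)) = 431091 + (8 - 1472/7) = 431091 - 1416/7 = 3016221/7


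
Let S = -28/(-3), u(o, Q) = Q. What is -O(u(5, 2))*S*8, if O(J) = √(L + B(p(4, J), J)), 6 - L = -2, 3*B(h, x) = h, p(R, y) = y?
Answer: -224*√78/9 ≈ -219.81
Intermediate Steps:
B(h, x) = h/3
L = 8 (L = 6 - 1*(-2) = 6 + 2 = 8)
S = 28/3 (S = -28*(-⅓) = 28/3 ≈ 9.3333)
O(J) = √(8 + J/3)
-O(u(5, 2))*S*8 = -(√(72 + 3*2)/3)*(28/3)*8 = -(√(72 + 6)/3)*(28/3)*8 = -(√78/3)*(28/3)*8 = -28*√78/9*8 = -224*√78/9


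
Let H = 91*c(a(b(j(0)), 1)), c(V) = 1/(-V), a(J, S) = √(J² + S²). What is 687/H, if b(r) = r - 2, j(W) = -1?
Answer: -687*√10/91 ≈ -23.873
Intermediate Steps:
b(r) = -2 + r
c(V) = -1/V
H = -91*√10/10 (H = 91*(-1/(√((-2 - 1)² + 1²))) = 91*(-1/(√((-3)² + 1))) = 91*(-1/(√(9 + 1))) = 91*(-1/(√10)) = 91*(-√10/10) = -91*√10/10 ≈ -28.777)
687/H = 687/((-91*√10/10)) = 687*(-√10/91) = -687*√10/91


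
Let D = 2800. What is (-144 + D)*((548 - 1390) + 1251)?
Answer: 1086304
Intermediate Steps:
(-144 + D)*((548 - 1390) + 1251) = (-144 + 2800)*((548 - 1390) + 1251) = 2656*(-842 + 1251) = 2656*409 = 1086304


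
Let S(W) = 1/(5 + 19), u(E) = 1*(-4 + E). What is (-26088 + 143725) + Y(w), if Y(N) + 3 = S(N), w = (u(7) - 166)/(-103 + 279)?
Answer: 2823217/24 ≈ 1.1763e+5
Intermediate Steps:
u(E) = -4 + E
w = -163/176 (w = ((-4 + 7) - 166)/(-103 + 279) = (3 - 166)/176 = -163*1/176 = -163/176 ≈ -0.92614)
S(W) = 1/24
Y(N) = -71/24 (Y(N) = -3 + 1/24 = -71/24)
(-26088 + 143725) + Y(w) = (-26088 + 143725) - 71/24 = 117637 - 71/24 = 2823217/24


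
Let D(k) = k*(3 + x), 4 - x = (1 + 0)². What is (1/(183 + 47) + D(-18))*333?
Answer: -8271387/230 ≈ -35963.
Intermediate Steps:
x = 3 (x = 4 - (1 + 0)² = 4 - 1*1² = 4 - 1*1 = 4 - 1 = 3)
D(k) = 6*k (D(k) = k*(3 + 3) = k*6 = 6*k)
(1/(183 + 47) + D(-18))*333 = (1/(183 + 47) + 6*(-18))*333 = (1/230 - 108)*333 = -24839/230*333 = -8271387/230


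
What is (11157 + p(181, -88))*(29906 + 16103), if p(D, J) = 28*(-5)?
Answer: 506881153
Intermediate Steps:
p(D, J) = -140
(11157 + p(181, -88))*(29906 + 16103) = (11157 - 140)*(29906 + 16103) = 11017*46009 = 506881153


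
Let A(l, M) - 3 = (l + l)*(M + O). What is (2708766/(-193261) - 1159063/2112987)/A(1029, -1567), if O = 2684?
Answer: -5947589018485/938728833881584923 ≈ -6.3358e-6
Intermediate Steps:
A(l, M) = 3 + 2*l*(2684 + M) (A(l, M) = 3 + (l + l)*(M + 2684) = 3 + (2*l)*(2684 + M) = 3 + 2*l*(2684 + M))
(2708766/(-193261) - 1159063/2112987)/A(1029, -1567) = (2708766/(-193261) - 1159063/2112987)/(3 + 5368*1029 + 2*(-1567)*1029) = (2708766*(-1/193261) - 1159063*1/2112987)/(3 + 5523672 - 3224886) = (-2708766/193261 - 1159063/2112987)/2298789 = -5947589018485/408357980607*1/2298789 = -5947589018485/938728833881584923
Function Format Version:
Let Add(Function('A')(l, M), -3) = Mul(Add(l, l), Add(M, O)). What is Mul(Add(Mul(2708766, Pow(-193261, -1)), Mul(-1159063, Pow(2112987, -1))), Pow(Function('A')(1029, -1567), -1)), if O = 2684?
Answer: Rational(-5947589018485, 938728833881584923) ≈ -6.3358e-6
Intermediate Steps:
Function('A')(l, M) = Add(3, Mul(2, l, Add(2684, M))) (Function('A')(l, M) = Add(3, Mul(Add(l, l), Add(M, 2684))) = Add(3, Mul(Mul(2, l), Add(2684, M))) = Add(3, Mul(2, l, Add(2684, M))))
Mul(Add(Mul(2708766, Pow(-193261, -1)), Mul(-1159063, Pow(2112987, -1))), Pow(Function('A')(1029, -1567), -1)) = Mul(Add(Mul(2708766, Pow(-193261, -1)), Mul(-1159063, Pow(2112987, -1))), Pow(Add(3, Mul(5368, 1029), Mul(2, -1567, 1029)), -1)) = Mul(Add(Mul(2708766, Rational(-1, 193261)), Mul(-1159063, Rational(1, 2112987))), Pow(Add(3, 5523672, -3224886), -1)) = Mul(Add(Rational(-2708766, 193261), Rational(-1159063, 2112987)), Pow(2298789, -1)) = Mul(Rational(-5947589018485, 408357980607), Rational(1, 2298789)) = Rational(-5947589018485, 938728833881584923)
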